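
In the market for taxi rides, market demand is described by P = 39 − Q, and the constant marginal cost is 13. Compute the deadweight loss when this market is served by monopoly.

DWL = 84.5

Perfect competition: P = MC = 13, so 39 − Q = 13 and Q = 26.
A monopolist chooses Q where MR = MC. MR = 39 − 2Q; setting this equal to 13 gives Q = 13 and P = 26.
DWL is the triangle between Q = 13 and Q = 26: ½·(26 − 13)·(26 − 13) = 84.5.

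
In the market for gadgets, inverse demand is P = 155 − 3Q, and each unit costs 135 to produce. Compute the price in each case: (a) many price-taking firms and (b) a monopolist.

Competition: P = 135; Monopoly: P = 145

Under competition P = MC = 135, so Q = (155 − 135)/3 = 20/3.
The monopolist equates marginal revenue to marginal cost: 155 − 6Q = 135, so Q = 10/3. From demand, P = 145.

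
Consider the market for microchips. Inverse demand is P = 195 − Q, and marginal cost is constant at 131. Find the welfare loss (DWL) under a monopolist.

DWL = 512

Perfect competition: P = MC = 131, so 195 − Q = 131 and Q = 64.
A monopolist chooses Q where MR = MC. MR = 195 − 2Q; setting this equal to 131 gives Q = 32 and P = 163.
DWL is the triangle between Q = 32 and Q = 64: ½·(64 − 32)·(163 − 131) = 512.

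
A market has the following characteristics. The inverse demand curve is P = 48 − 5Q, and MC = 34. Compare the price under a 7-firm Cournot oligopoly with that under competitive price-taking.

Cournot: P = 35.75; Competition: P = 34

In a 7-firm Cournot equilibrium, symmetry and the first-order condition give q = (48 − 34)/(40) = 0.35. So Q = 2.45 and P = 35.75.
Perfect competition: P = MC = 34, so 48 − 5Q = 34 and Q = 2.8.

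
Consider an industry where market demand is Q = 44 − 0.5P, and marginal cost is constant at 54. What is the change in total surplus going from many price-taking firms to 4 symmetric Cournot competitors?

Total surplus falls by 11.56

Inverting demand: P = 88 − 2Q.
Under competition P = MC = 54, so Q = (88 − 54)/2 = 17.
CS = ½·(88 − 54)·17 = 289; PS = (54 − 54)·17 = 0; TS = 289.
With 4 symmetric Cournot firms, each firm's FOC gives 88 − 10q = 54, so q = 3.4, Q = 4·3.4 = 13.6, and P = 60.8.
CS = ½·(88 − 60.8)·13.6 = 184.96; PS = (60.8 − 54)·13.6 = 92.48; TS = 277.44.
Change in total surplus: 277.44 − 289 = −11.56.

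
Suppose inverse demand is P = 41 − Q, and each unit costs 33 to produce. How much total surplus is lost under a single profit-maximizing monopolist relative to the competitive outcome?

Competitive firms price at marginal cost: P = 33, giving Q = 8.
The monopolist equates marginal revenue to marginal cost: 41 − 2Q = 33, so Q = 4. From demand, P = 37.
DWL is the triangle between Q = 4 and Q = 8: ½·(8 − 4)·(37 − 33) = 8.

DWL = 8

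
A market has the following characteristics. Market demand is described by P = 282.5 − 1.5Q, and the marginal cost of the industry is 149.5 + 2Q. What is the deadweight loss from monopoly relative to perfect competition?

Competitive equilibrium sets price equal to marginal cost: 282.5 − 1.5Q = 149.5 + 2Q, so Q = 38 and P = 225.5.
A monopolist chooses Q where MR = MC. MR = 282.5 − 3Q; setting this equal to 149.5 + 2Q gives Q = 26.6 and P = 242.6.
CS = ½·(282.5 − 225.5)·38 = 1083; PS = (225.5·38 − 149.5·38 − ½·2·38²) = 1444; TS = 2527.
CS = ½·(282.5 − 242.6)·26.6 = 530.67; PS = (242.6·26.6 − 149.5·26.6 − ½·2·26.6²) = 1768.9; TS = 2299.57.
DWL = 2527 − 2299.57 = 227.43.

DWL = 227.43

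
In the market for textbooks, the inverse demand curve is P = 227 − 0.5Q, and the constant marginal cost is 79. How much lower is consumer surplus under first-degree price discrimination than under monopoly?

CS falls by 5476

The monopolist equates marginal revenue to marginal cost: 227 − Q = 79, so Q = 148. From demand, P = 153.
CS = ½·(227 − 153)·148 = 5476.
With perfect price discrimination, output is the efficient level Q = 296 (where demand meets MC), but every buyer pays their willingness to pay: CS = 0 and PS = total surplus.
CS = 0.
Change in consumer surplus: 0 − 5476 = −5476.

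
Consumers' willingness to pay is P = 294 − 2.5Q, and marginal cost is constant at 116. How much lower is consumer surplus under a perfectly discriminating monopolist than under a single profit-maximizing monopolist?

A monopolist chooses Q where MR = MC. MR = 294 − 5Q; setting this equal to 116 gives Q = 35.6 and P = 205.
CS = ½·(294 − 205)·35.6 = 1584.2.
Under first-degree price discrimination the firm charges each unit its demand price and produces up to where P = MC, i.e. Q = 71.2. Consumer surplus is zero; producer surplus equals total surplus.
CS = 0.
Change in consumer surplus: 0 − 1584.2 = −1584.2.

Consumer surplus falls by 1584.2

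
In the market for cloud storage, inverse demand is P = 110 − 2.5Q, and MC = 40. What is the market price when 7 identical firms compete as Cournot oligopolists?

P = 48.75

With 7 symmetric Cournot firms, each firm's FOC gives 110 − 20q = 40, so q = 3.5, Q = 7·3.5 = 24.5, and P = 48.75.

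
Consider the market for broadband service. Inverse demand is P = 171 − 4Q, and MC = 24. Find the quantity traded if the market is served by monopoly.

Q = 18.375

A monopolist chooses Q where MR = MC. MR = 171 − 8Q; setting this equal to 24 gives Q = 18.375 and P = 97.5.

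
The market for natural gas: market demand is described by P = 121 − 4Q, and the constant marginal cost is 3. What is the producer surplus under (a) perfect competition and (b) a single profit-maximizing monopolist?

Competitive firms price at marginal cost: P = 3, giving Q = 29.5.
PS = (3 − 3)·29.5 = 0.
Monopoly sets MR = MC: 121 − 8Q = 3 ⇒ Q = 14.75, P = 121 − 4·14.75 = 62.
PS = (62 − 3)·14.75 = 870.25.

Competition: PS = 0; Monopoly: PS = 870.25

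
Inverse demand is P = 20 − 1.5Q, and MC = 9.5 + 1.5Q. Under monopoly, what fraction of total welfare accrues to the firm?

PS/TS = 0.75

The monopolist equates marginal revenue to marginal cost: 20 − 3Q = 9.5 + 1.5Q, so Q = 7/3. From demand, P = 16.5.
CS = ½·(20 − 16.5)·7/3 = 49/12.
PS = P·Q − VC(Q) = 16.5·7/3 − (9.5·7/3 + ½·1.5·(7/3)²) = 12.25.
Share captured = PS/TS = 12.25/(49/3) = 0.75.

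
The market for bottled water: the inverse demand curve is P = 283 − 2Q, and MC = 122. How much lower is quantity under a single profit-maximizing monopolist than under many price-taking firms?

Competitive firms price at marginal cost: P = 122, giving Q = 80.5.
A monopolist chooses Q where MR = MC. MR = 283 − 4Q; setting this equal to 122 gives Q = 40.25 and P = 202.5.
Change in quantity: 40.25 − 80.5 = −40.25.

Q falls by 40.25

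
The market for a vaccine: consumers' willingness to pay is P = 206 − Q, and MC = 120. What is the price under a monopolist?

The monopolist equates marginal revenue to marginal cost: 206 − 2Q = 120, so Q = 43. From demand, P = 163.

P = 163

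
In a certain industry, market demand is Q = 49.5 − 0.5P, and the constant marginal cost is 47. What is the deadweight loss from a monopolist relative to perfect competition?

DWL = 169

Inverting demand: P = 99 − 2Q.
Competitive firms price at marginal cost: P = 47, giving Q = 26.
The monopolist equates marginal revenue to marginal cost: 99 − 4Q = 47, so Q = 13. From demand, P = 73.
DWL is the triangle between Q = 13 and Q = 26: ½·(26 − 13)·(73 − 47) = 169.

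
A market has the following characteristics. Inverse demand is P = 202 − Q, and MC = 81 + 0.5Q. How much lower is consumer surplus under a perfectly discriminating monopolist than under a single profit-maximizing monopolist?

Consumer surplus falls by 1171.28

Monopoly sets MR = MC: 202 − 2Q = 81 + 0.5Q ⇒ Q = 48.4, P = 202 − 48.4 = 153.6.
CS = ½·(202 − 153.6)·48.4 = 1171.28.
A perfectly discriminating monopolist sells every unit with P(Q) ≥ MC(Q), so output equals the competitive quantity Q = 242/3. Each buyer pays their reservation price, so CS = 0 and the firm captures all surplus.
CS = 0.
Change in consumer surplus: 0 − 1171.28 = −1171.28.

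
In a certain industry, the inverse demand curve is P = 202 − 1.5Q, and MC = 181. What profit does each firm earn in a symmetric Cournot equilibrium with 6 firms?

π_i = 6

With 6 symmetric Cournot firms, each firm's FOC gives 202 − 10.5q = 181, so q = 2, Q = 6·2 = 12, and P = 184.
Each firm's profit = (184 − 181)·2 = 6.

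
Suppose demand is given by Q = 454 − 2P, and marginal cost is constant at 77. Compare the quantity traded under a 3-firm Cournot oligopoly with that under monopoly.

Inverting demand: P = 227 − 0.5Q.
With 3 symmetric Cournot firms, each firm's FOC gives 227 − 2q = 77, so q = 75, Q = 3·75 = 225, and P = 114.5.
A monopolist chooses Q where MR = MC. MR = 227 − Q; setting this equal to 77 gives Q = 150 and P = 152.

Cournot: Q = 225; Monopoly: Q = 150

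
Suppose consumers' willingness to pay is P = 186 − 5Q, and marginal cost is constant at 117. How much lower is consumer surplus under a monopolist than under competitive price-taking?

CS falls by 357.075

Perfect competition: P = MC = 117, so 186 − 5Q = 117 and Q = 13.8.
CS = ½·(186 − 117)·13.8 = 476.1.
A monopolist chooses Q where MR = MC. MR = 186 − 10Q; setting this equal to 117 gives Q = 6.9 and P = 151.5.
CS = ½·(186 − 151.5)·6.9 = 119.025.
Change in consumer surplus: 119.025 − 476.1 = −357.075.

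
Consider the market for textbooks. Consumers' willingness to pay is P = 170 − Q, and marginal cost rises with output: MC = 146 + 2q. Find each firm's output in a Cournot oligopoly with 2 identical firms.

In a 2-firm Cournot equilibrium, symmetry and the first-order condition give q = (170 − 146)/(5) = 4.8. So Q = 9.6 and P = 160.4.

q_i = 4.8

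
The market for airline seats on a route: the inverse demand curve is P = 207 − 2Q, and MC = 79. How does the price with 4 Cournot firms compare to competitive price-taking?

Cournot with 4 identical firms: the symmetric best-response condition is 207 − 10q = 79. Each firm produces q = 12.8, total output Q = 51.2, price P = 104.6.
Under competition P = MC = 79, so Q = (207 − 79)/2 = 64.

Cournot: P = 104.6; Competition: P = 79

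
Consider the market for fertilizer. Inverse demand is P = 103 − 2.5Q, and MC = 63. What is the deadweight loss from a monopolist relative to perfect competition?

Perfect competition: P = MC = 63, so 103 − 2.5Q = 63 and Q = 16.
Monopoly sets MR = MC: 103 − 5Q = 63 ⇒ Q = 8, P = 103 − 2.5·8 = 83.
DWL is the triangle between Q = 8 and Q = 16: ½·(16 − 8)·(83 − 63) = 80.

DWL = 80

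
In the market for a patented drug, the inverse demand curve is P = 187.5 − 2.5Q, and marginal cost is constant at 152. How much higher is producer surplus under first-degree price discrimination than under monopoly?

Producer surplus rises by 126.025

A monopolist chooses Q where MR = MC. MR = 187.5 − 5Q; setting this equal to 152 gives Q = 7.1 and P = 169.75.
PS = (169.75 − 152)·7.1 = 126.025.
Under first-degree price discrimination the firm charges each unit its demand price and produces up to where P = MC, i.e. Q = 14.2. Consumer surplus is zero; producer surplus equals total surplus.
PS = ½·(187.5 − 152)·14.2 = 252.05.
Change in producer surplus: 252.05 − 126.025 = 126.025.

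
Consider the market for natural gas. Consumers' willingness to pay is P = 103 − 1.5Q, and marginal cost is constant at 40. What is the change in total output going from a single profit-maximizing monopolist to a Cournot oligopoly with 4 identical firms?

Q rises by 12.6

A monopolist chooses Q where MR = MC. MR = 103 − 3Q; setting this equal to 40 gives Q = 21 and P = 71.5.
Cournot with 4 identical firms: the symmetric best-response condition is 103 − 7.5q = 40. Each firm produces q = 8.4, total output Q = 33.6, price P = 52.6.
Change in total output: 33.6 − 21 = 12.6.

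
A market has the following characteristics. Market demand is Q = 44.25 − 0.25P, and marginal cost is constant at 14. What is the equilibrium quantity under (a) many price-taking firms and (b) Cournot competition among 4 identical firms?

Inverting demand: P = 177 − 4Q.
Perfect competition: P = MC = 14, so 177 − 4Q = 14 and Q = 40.75.
Cournot with 4 identical firms: the symmetric best-response condition is 177 − 20q = 14. Each firm produces q = 8.15, total output Q = 32.6, price P = 46.6.

Competition: Q = 40.75; Cournot: Q = 32.6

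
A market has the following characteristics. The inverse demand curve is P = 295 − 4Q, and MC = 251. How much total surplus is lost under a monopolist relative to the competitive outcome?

Perfect competition: P = MC = 251, so 295 − 4Q = 251 and Q = 11.
A monopolist chooses Q where MR = MC. MR = 295 − 8Q; setting this equal to 251 gives Q = 5.5 and P = 273.
DWL is the triangle between Q = 5.5 and Q = 11: ½·(11 − 5.5)·(273 − 251) = 60.5.

DWL = 60.5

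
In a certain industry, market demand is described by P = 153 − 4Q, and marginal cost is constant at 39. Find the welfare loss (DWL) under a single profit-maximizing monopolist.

Perfect competition: P = MC = 39, so 153 − 4Q = 39 and Q = 28.5.
The monopolist equates marginal revenue to marginal cost: 153 − 8Q = 39, so Q = 14.25. From demand, P = 96.
DWL is the triangle between Q = 14.25 and Q = 28.5: ½·(28.5 − 14.25)·(96 − 39) = 406.125.

DWL = 406.125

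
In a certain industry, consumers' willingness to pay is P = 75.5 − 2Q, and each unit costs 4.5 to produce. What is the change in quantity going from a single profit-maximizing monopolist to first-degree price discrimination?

Quantity rises by 17.75

Monopoly sets MR = MC: 75.5 − 4Q = 4.5 ⇒ Q = 17.75, P = 75.5 − 2·17.75 = 40.
Under first-degree price discrimination the firm charges each unit its demand price and produces up to where P = MC, i.e. Q = 35.5. Consumer surplus is zero; producer surplus equals total surplus.
Change in quantity: 35.5 − 17.75 = 17.75.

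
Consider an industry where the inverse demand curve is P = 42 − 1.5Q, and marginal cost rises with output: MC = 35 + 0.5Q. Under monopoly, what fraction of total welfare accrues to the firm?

PS/TS = 0.7

A monopolist chooses Q where MR = MC. MR = 42 − 3Q; setting this equal to 35 + 0.5Q gives Q = 2 and P = 39.
CS = ½·(42 − 39)·2 = 3.
PS = P·Q − VC(Q) = 39·2 − (35·2 + ½·0.5·2²) = 7.
Share captured = PS/TS = 7/10 = 0.7.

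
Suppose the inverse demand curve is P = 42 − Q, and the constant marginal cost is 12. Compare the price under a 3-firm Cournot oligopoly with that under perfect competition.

Cournot: P = 19.5; Competition: P = 12

With 3 symmetric Cournot firms, each firm's FOC gives 42 − 4q = 12, so q = 7.5, Q = 3·7.5 = 22.5, and P = 19.5.
Perfect competition: P = MC = 12, so 42 − Q = 12 and Q = 30.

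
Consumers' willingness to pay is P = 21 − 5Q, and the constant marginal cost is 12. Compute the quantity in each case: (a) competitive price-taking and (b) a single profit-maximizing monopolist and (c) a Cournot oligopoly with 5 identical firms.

Competitive firms price at marginal cost: P = 12, giving Q = 1.8.
Monopoly sets MR = MC: 21 − 10Q = 12 ⇒ Q = 0.9, P = 21 − 5·0.9 = 16.5.
In a 5-firm Cournot equilibrium, symmetry and the first-order condition give q = (21 − 12)/(30) = 0.3. So Q = 1.5 and P = 13.5.

Competition: Q = 1.8; Monopoly: Q = 0.9; Cournot: Q = 1.5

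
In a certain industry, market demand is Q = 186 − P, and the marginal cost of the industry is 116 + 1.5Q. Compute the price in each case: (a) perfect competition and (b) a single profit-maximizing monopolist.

Competition: P = 158; Monopoly: P = 166

Inverting demand: P = 186 − Q.
Competitive equilibrium sets price equal to marginal cost: 186 − Q = 116 + 1.5Q, so Q = 28 and P = 158.
A monopolist chooses Q where MR = MC. MR = 186 − 2Q; setting this equal to 116 + 1.5Q gives Q = 20 and P = 166.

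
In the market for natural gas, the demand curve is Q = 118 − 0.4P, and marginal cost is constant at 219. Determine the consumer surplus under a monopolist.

Inverting demand: P = 295 − 2.5Q.
Monopoly sets MR = MC: 295 − 5Q = 219 ⇒ Q = 15.2, P = 295 − 2.5·15.2 = 257.
CS = ½·(295 − 257)·15.2 = 288.8.

CS = 288.8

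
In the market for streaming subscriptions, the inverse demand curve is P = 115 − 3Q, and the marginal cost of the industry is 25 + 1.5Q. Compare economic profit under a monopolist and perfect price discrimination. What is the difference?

Economic profit rises by 360

Monopoly sets MR = MC: 115 − 6Q = 25 + 1.5Q ⇒ Q = 12, P = 115 − 3·12 = 79.
Profit = 79·12 − (25·12 + ½·1.5·12²) = 540.
A perfectly discriminating monopolist sells every unit with P(Q) ≥ MC(Q), so output equals the competitive quantity Q = 20. Each buyer pays their reservation price, so CS = 0 and the firm captures all surplus.
PS equals the full surplus area, 900. Profit = 900 = 900.
Change in economic profit: 900 − 540 = 360.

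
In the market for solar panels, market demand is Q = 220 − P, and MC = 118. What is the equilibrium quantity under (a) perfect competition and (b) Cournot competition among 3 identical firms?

Inverting demand: P = 220 − Q.
Under competition P = MC = 118, so Q = (220 − 118)/1 = 102.
Cournot with 3 identical firms: the symmetric best-response condition is 220 − 4q = 118. Each firm produces q = 25.5, total output Q = 76.5, price P = 143.5.

Competition: Q = 102; Cournot: Q = 76.5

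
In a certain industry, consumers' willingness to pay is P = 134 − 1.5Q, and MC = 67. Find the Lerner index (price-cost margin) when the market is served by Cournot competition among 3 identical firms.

Lerner index = 0.2

In a 3-firm Cournot equilibrium, symmetry and the first-order condition give q = (134 − 67)/(6) = 67/6. So Q = 33.5 and P = 83.75.
Lerner index = (P − MC)/P = (83.75 − 67)/83.75 = 0.2.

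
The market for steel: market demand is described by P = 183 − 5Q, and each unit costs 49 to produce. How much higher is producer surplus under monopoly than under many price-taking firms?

Competitive firms price at marginal cost: P = 49, giving Q = 26.8.
PS = (49 − 49)·26.8 = 0.
The monopolist equates marginal revenue to marginal cost: 183 − 10Q = 49, so Q = 13.4. From demand, P = 116.
PS = (116 − 49)·13.4 = 897.8.
Change in producer surplus: 897.8 − 0 = 897.8.

Producer surplus rises by 897.8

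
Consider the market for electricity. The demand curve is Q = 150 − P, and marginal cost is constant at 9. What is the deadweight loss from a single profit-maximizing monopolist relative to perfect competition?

Inverting demand: P = 150 − Q.
Under competition P = MC = 9, so Q = (150 − 9)/1 = 141.
A monopolist chooses Q where MR = MC. MR = 150 − 2Q; setting this equal to 9 gives Q = 70.5 and P = 79.5.
DWL is the triangle between Q = 70.5 and Q = 141: ½·(141 − 70.5)·(79.5 − 9) = 2485.125.

DWL = 2485.125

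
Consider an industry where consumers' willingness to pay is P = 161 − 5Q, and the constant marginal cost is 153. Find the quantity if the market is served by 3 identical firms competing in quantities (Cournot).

Q = 1.2

Cournot with 3 identical firms: the symmetric best-response condition is 161 − 20q = 153. Each firm produces q = 0.4, total output Q = 1.2, price P = 155.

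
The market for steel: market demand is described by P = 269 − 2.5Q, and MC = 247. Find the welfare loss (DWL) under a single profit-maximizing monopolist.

DWL = 24.2

Competitive firms price at marginal cost: P = 247, giving Q = 8.8.
The monopolist equates marginal revenue to marginal cost: 269 − 5Q = 247, so Q = 4.4. From demand, P = 258.
DWL is the triangle between Q = 4.4 and Q = 8.8: ½·(8.8 − 4.4)·(258 − 247) = 24.2.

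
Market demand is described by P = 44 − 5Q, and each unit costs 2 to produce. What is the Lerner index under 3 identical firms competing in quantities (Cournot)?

Lerner index = 0.84

With 3 symmetric Cournot firms, each firm's FOC gives 44 − 20q = 2, so q = 2.1, Q = 3·2.1 = 6.3, and P = 12.5.
Lerner index = (P − MC)/P = (12.5 − 2)/12.5 = 0.84.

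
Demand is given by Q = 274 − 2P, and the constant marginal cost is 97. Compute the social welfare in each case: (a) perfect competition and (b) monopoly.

Competition: TS = 1600; Monopoly: TS = 1200

Inverting demand: P = 137 − 0.5Q.
Competitive firms price at marginal cost: P = 97, giving Q = 80.
CS = ½·(137 − 97)·80 = 1600; PS = (97 − 97)·80 = 0; TS = 1600.
A monopolist chooses Q where MR = MC. MR = 137 − Q; setting this equal to 97 gives Q = 40 and P = 117.
CS = ½·(137 − 117)·40 = 400; PS = (117 − 97)·40 = 800; TS = 1200.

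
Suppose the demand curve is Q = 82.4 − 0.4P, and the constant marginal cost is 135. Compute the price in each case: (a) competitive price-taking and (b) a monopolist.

Competition: P = 135; Monopoly: P = 170.5

Inverting demand: P = 206 − 2.5Q.
Under competition P = MC = 135, so Q = (206 − 135)/2.5 = 28.4.
Monopoly sets MR = MC: 206 − 5Q = 135 ⇒ Q = 14.2, P = 206 − 2.5·14.2 = 170.5.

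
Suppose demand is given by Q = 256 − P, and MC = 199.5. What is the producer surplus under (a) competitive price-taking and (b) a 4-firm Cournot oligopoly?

Competition: PS = 0; Cournot: PS = 510.76

Inverting demand: P = 256 − Q.
Perfect competition: P = MC = 199.5, so 256 − Q = 199.5 and Q = 56.5.
PS = (199.5 − 199.5)·56.5 = 0.
With 4 symmetric Cournot firms, each firm's FOC gives 256 − 5q = 199.5, so q = 11.3, Q = 4·11.3 = 45.2, and P = 210.8.
PS = (210.8 − 199.5)·45.2 = 510.76.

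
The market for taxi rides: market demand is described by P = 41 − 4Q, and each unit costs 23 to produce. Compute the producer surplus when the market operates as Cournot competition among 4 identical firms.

PS = 12.96

Cournot with 4 identical firms: the symmetric best-response condition is 41 − 20q = 23. Each firm produces q = 0.9, total output Q = 3.6, price P = 26.6.
PS = (26.6 − 23)·3.6 = 12.96.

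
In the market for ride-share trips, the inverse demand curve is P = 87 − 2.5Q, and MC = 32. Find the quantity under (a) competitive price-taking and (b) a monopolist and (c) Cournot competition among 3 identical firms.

Under competition P = MC = 32, so Q = (87 − 32)/2.5 = 22.
Monopoly sets MR = MC: 87 − 5Q = 32 ⇒ Q = 11, P = 87 − 2.5·11 = 59.5.
Cournot with 3 identical firms: the symmetric best-response condition is 87 − 10q = 32. Each firm produces q = 5.5, total output Q = 16.5, price P = 45.75.

Competition: Q = 22; Monopoly: Q = 11; Cournot: Q = 16.5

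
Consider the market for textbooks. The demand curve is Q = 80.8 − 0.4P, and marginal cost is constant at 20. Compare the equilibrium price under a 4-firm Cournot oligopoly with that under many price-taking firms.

Inverting demand: P = 202 − 2.5Q.
Cournot with 4 identical firms: the symmetric best-response condition is 202 − 12.5q = 20. Each firm produces q = 14.56, total output Q = 58.24, price P = 56.4.
Competitive firms price at marginal cost: P = 20, giving Q = 72.8.

Cournot: P = 56.4; Competition: P = 20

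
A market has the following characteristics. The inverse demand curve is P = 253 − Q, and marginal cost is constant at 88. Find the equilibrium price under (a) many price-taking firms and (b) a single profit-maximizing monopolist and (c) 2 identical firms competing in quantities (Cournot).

Competition: P = 88; Monopoly: P = 170.5; Cournot: P = 143

Perfect competition: P = MC = 88, so 253 − Q = 88 and Q = 165.
Monopoly sets MR = MC: 253 − 2Q = 88 ⇒ Q = 82.5, P = 253 − 82.5 = 170.5.
In a 2-firm Cournot equilibrium, symmetry and the first-order condition give q = (253 − 88)/(3) = 55. So Q = 110 and P = 143.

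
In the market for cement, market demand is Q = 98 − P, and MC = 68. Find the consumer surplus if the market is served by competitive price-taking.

Inverting demand: P = 98 − Q.
Under competition P = MC = 68, so Q = (98 − 68)/1 = 30.
CS = ½·(98 − 68)·30 = 450.

CS = 450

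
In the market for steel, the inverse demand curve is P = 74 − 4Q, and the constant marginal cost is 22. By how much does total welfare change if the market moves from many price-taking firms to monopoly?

Total welfare falls by 84.5

Competitive firms price at marginal cost: P = 22, giving Q = 13.
CS = ½·(74 − 22)·13 = 338; PS = (22 − 22)·13 = 0; TS = 338.
Monopoly sets MR = MC: 74 − 8Q = 22 ⇒ Q = 6.5, P = 74 − 4·6.5 = 48.
CS = ½·(74 − 48)·6.5 = 84.5; PS = (48 − 22)·6.5 = 169; TS = 253.5.
Change in total welfare: 253.5 − 338 = −84.5.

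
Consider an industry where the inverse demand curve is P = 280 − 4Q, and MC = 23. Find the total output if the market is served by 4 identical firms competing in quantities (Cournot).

Cournot with 4 identical firms: the symmetric best-response condition is 280 − 20q = 23. Each firm produces q = 12.85, total output Q = 51.4, price P = 74.4.

Q = 51.4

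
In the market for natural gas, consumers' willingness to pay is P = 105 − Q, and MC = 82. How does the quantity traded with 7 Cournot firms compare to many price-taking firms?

Cournot: Q = 20.125; Competition: Q = 23

With 7 symmetric Cournot firms, each firm's FOC gives 105 − 8q = 82, so q = 2.875, Q = 7·2.875 = 20.125, and P = 84.875.
Under competition P = MC = 82, so Q = (105 − 82)/1 = 23.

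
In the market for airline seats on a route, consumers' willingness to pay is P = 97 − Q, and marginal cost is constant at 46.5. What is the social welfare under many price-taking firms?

Perfect competition: P = MC = 46.5, so 97 − Q = 46.5 and Q = 50.5.
CS = ½·(97 − 46.5)·50.5 = 1275.125; PS = (46.5 − 46.5)·50.5 = 0; TS = 1275.125.

TS = 1275.125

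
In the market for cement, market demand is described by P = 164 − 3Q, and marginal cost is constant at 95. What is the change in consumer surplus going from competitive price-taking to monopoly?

Consumer surplus falls by 595.125

Under competition P = MC = 95, so Q = (164 − 95)/3 = 23.
CS = ½·(164 − 95)·23 = 793.5.
A monopolist chooses Q where MR = MC. MR = 164 − 6Q; setting this equal to 95 gives Q = 11.5 and P = 129.5.
CS = ½·(164 − 129.5)·11.5 = 198.375.
Change in consumer surplus: 198.375 − 793.5 = −595.125.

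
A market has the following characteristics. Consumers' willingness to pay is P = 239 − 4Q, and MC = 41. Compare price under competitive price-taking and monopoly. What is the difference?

Price rises by 99

Competitive firms price at marginal cost: P = 41, giving Q = 49.5.
A monopolist chooses Q where MR = MC. MR = 239 − 8Q; setting this equal to 41 gives Q = 24.75 and P = 140.
Change in price: 140 − 41 = 99.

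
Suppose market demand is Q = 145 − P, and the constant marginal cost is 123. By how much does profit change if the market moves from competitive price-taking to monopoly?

Inverting demand: P = 145 − Q.
Under competition P = MC = 123, so Q = (145 − 123)/1 = 22.
Profit = (123 − 123)·22 = 0.
A monopolist chooses Q where MR = MC. MR = 145 − 2Q; setting this equal to 123 gives Q = 11 and P = 134.
Profit = (134 − 123)·11 = 121.
Change in profit: 121 − 0 = 121.

Profit rises by 121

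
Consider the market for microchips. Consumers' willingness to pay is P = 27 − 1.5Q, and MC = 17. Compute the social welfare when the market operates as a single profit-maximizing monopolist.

TS = 25

Monopoly sets MR = MC: 27 − 3Q = 17 ⇒ Q = 10/3, P = 27 − 1.5·10/3 = 22.
CS = ½·(27 − 22)·10/3 = 25/3; PS = (22 − 17)·10/3 = 50/3; TS = 25.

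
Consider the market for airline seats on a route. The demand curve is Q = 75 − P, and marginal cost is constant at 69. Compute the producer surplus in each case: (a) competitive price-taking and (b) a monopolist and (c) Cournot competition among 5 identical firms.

Competition: PS = 0; Monopoly: PS = 9; Cournot: PS = 5

Inverting demand: P = 75 − Q.
Under competition P = MC = 69, so Q = (75 − 69)/1 = 6.
PS = (69 − 69)·6 = 0.
The monopolist equates marginal revenue to marginal cost: 75 − 2Q = 69, so Q = 3. From demand, P = 72.
PS = (72 − 69)·3 = 9.
In a 5-firm Cournot equilibrium, symmetry and the first-order condition give q = (75 − 69)/(6) = 1. So Q = 5 and P = 70.
PS = (70 − 69)·5 = 5.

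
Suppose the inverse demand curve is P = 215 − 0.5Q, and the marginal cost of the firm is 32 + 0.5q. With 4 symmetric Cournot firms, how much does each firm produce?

q_i = 61

With 4 symmetric Cournot firms, each firm's FOC gives 215 − 2.5q = 32 + 0.5q, so q = 61, Q = 4·61 = 244, and P = 93.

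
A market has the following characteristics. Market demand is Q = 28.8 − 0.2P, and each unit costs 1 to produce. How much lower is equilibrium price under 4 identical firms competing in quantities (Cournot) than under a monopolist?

Inverting demand: P = 144 − 5Q.
A monopolist chooses Q where MR = MC. MR = 144 − 10Q; setting this equal to 1 gives Q = 14.3 and P = 72.5.
With 4 symmetric Cournot firms, each firm's FOC gives 144 − 25q = 1, so q = 5.72, Q = 4·5.72 = 22.88, and P = 29.6.
Change in equilibrium price: 29.6 − 72.5 = −42.9.

Equilibrium price falls by 42.9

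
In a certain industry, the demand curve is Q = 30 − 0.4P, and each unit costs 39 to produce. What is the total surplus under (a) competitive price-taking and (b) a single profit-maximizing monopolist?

Competition: TS = 259.2; Monopoly: TS = 194.4

Inverting demand: P = 75 − 2.5Q.
Competitive firms price at marginal cost: P = 39, giving Q = 14.4.
CS = ½·(75 − 39)·14.4 = 259.2; PS = (39 − 39)·14.4 = 0; TS = 259.2.
A monopolist chooses Q where MR = MC. MR = 75 − 5Q; setting this equal to 39 gives Q = 7.2 and P = 57.
CS = ½·(75 − 57)·7.2 = 64.8; PS = (57 − 39)·7.2 = 129.6; TS = 194.4.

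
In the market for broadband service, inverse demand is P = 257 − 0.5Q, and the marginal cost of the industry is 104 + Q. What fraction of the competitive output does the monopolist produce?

Monopoly sets MR = MC: 257 − Q = 104 + Q ⇒ Q = 76.5, P = 257 − 0.5·76.5 = 218.75.
Competitive equilibrium sets price equal to marginal cost: 257 − 0.5Q = 104 + Q, so Q = 102 and P = 206.
Ratio Q_m/Q_c = 76.5/102 = 0.75.

Q_m/Q_c = 0.75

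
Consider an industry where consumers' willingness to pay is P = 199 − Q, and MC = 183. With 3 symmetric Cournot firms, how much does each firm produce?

In a 3-firm Cournot equilibrium, symmetry and the first-order condition give q = (199 − 183)/(4) = 4. So Q = 12 and P = 187.

q_i = 4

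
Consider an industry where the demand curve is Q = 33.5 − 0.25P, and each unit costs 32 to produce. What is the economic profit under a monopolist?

Profit = 650.25

Inverting demand: P = 134 − 4Q.
The monopolist equates marginal revenue to marginal cost: 134 − 8Q = 32, so Q = 12.75. From demand, P = 83.
Profit = (83 − 32)·12.75 = 650.25.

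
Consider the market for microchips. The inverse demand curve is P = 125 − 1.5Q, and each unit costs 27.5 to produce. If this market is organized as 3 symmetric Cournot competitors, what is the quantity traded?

Cournot with 3 identical firms: the symmetric best-response condition is 125 − 6q = 27.5. Each firm produces q = 16.25, total output Q = 48.75, price P = 51.875.

Q = 48.75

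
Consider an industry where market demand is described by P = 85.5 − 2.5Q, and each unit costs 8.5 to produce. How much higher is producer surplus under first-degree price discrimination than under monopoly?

The monopolist equates marginal revenue to marginal cost: 85.5 − 5Q = 8.5, so Q = 15.4. From demand, P = 47.
PS = (47 − 8.5)·15.4 = 592.9.
Under first-degree price discrimination the firm charges each unit its demand price and produces up to where P = MC, i.e. Q = 30.8. Consumer surplus is zero; producer surplus equals total surplus.
PS = ½·(85.5 − 8.5)·30.8 = 1185.8.
Change in producer surplus: 1185.8 − 592.9 = 592.9.

PS rises by 592.9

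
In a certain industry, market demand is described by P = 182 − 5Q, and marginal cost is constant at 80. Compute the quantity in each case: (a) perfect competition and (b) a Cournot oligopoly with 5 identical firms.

Competitive firms price at marginal cost: P = 80, giving Q = 20.4.
Cournot with 5 identical firms: the symmetric best-response condition is 182 − 30q = 80. Each firm produces q = 3.4, total output Q = 17, price P = 97.

Competition: Q = 20.4; Cournot: Q = 17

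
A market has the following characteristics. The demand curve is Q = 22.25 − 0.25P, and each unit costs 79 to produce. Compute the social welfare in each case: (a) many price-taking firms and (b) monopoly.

Competition: TS = 12.5; Monopoly: TS = 9.375

Inverting demand: P = 89 − 4Q.
Under competition P = MC = 79, so Q = (89 − 79)/4 = 2.5.
CS = ½·(89 − 79)·2.5 = 12.5; PS = (79 − 79)·2.5 = 0; TS = 12.5.
Monopoly sets MR = MC: 89 − 8Q = 79 ⇒ Q = 1.25, P = 89 − 4·1.25 = 84.
CS = ½·(89 − 84)·1.25 = 3.125; PS = (84 − 79)·1.25 = 6.25; TS = 9.375.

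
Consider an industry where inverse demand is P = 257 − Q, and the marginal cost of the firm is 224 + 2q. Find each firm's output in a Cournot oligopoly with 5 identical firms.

q_i = 4.125

In a 5-firm Cournot equilibrium, symmetry and the first-order condition give q = (257 − 224)/(8) = 4.125. So Q = 20.625 and P = 236.375.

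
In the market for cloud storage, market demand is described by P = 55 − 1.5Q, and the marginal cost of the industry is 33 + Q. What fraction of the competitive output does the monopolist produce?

The monopolist equates marginal revenue to marginal cost: 55 − 3Q = 33 + Q, so Q = 5.5. From demand, P = 46.75.
Under competition P = MC: 55 − 1.5Q = 33 + Q ⇒ Q = 8.8, P = 41.8.
Ratio Q_m/Q_c = 5.5/8.8 = 0.625.

Q_m/Q_c = 0.625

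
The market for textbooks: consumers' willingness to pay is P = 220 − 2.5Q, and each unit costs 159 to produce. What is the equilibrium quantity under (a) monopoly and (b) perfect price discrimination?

Monopoly: Q = 12.2; Perfect PD: Q = 24.4

The monopolist equates marginal revenue to marginal cost: 220 − 5Q = 159, so Q = 12.2. From demand, P = 189.5.
Under first-degree price discrimination the firm charges each unit its demand price and produces up to where P = MC, i.e. Q = 24.4. Consumer surplus is zero; producer surplus equals total surplus.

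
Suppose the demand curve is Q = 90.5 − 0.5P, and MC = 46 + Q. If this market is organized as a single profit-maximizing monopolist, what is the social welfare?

Inverting demand: P = 181 − 2Q.
A monopolist chooses Q where MR = MC. MR = 181 − 4Q; setting this equal to 46 + Q gives Q = 27 and P = 127.
CS = ½·(181 − 127)·27 = 729; PS = (127·27 − 46·27 − ½·1·27²) = 1822.5; TS = 2551.5.

TS = 2551.5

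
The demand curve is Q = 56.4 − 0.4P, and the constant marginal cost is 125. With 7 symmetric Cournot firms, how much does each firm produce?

q_i = 0.8

Inverting demand: P = 141 − 2.5Q.
With 7 symmetric Cournot firms, each firm's FOC gives 141 − 20q = 125, so q = 0.8, Q = 7·0.8 = 5.6, and P = 127.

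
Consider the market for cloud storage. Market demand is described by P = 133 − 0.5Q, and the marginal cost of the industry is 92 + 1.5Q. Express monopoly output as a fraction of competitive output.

Monopoly sets MR = MC: 133 − Q = 92 + 1.5Q ⇒ Q = 16.4, P = 133 − 0.5·16.4 = 124.8.
Competitive equilibrium sets price equal to marginal cost: 133 − 0.5Q = 92 + 1.5Q, so Q = 20.5 and P = 122.75.
Ratio Q_m/Q_c = 16.4/20.5 = 0.8.

Q_m/Q_c = 0.8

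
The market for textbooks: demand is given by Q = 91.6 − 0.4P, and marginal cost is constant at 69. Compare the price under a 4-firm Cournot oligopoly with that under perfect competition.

Inverting demand: P = 229 − 2.5Q.
With 4 symmetric Cournot firms, each firm's FOC gives 229 − 12.5q = 69, so q = 12.8, Q = 4·12.8 = 51.2, and P = 101.
Perfect competition: P = MC = 69, so 229 − 2.5Q = 69 and Q = 64.

Cournot: P = 101; Competition: P = 69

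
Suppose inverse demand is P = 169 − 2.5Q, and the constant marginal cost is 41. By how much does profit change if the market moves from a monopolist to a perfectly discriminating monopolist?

Monopoly sets MR = MC: 169 − 5Q = 41 ⇒ Q = 25.6, P = 169 − 2.5·25.6 = 105.
Profit = (105 − 41)·25.6 = 1638.4.
A perfectly discriminating monopolist sells every unit with P(Q) ≥ MC(Q), so output equals the competitive quantity Q = 51.2. Each buyer pays their reservation price, so CS = 0 and the firm captures all surplus.
PS equals the full surplus area, 3276.8. Profit = 3276.8 = 3276.8.
Change in profit: 3276.8 − 1638.4 = 1638.4.

Profit rises by 1638.4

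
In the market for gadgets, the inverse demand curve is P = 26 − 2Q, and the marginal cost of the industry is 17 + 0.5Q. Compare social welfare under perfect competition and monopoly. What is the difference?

Social welfare falls by 3.2

Competitive equilibrium sets price equal to marginal cost: 26 − 2Q = 17 + 0.5Q, so Q = 3.6 and P = 18.8.
CS = ½·(26 − 18.8)·3.6 = 12.96; PS = (18.8·3.6 − 17·3.6 − ½·0.5·3.6²) = 3.24; TS = 16.2.
The monopolist equates marginal revenue to marginal cost: 26 − 4Q = 17 + 0.5Q, so Q = 2. From demand, P = 22.
CS = ½·(26 − 22)·2 = 4; PS = (22·2 − 17·2 − ½·0.5·2²) = 9; TS = 13.
Change in social welfare: 13 − 16.2 = −3.2.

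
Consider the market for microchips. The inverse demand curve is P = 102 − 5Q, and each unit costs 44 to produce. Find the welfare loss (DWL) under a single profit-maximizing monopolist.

DWL = 84.1

Competitive firms price at marginal cost: P = 44, giving Q = 11.6.
The monopolist equates marginal revenue to marginal cost: 102 − 10Q = 44, so Q = 5.8. From demand, P = 73.
DWL is the triangle between Q = 5.8 and Q = 11.6: ½·(11.6 − 5.8)·(73 − 44) = 84.1.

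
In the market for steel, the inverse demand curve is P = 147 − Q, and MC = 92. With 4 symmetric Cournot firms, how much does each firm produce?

Cournot with 4 identical firms: the symmetric best-response condition is 147 − 5q = 92. Each firm produces q = 11, total output Q = 44, price P = 103.

q_i = 11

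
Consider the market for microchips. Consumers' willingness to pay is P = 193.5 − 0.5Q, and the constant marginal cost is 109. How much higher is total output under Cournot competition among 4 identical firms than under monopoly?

A monopolist chooses Q where MR = MC. MR = 193.5 − Q; setting this equal to 109 gives Q = 84.5 and P = 151.25.
Cournot with 4 identical firms: the symmetric best-response condition is 193.5 − 2.5q = 109. Each firm produces q = 33.8, total output Q = 135.2, price P = 125.9.
Change in total output: 135.2 − 84.5 = 50.7.

Total output rises by 50.7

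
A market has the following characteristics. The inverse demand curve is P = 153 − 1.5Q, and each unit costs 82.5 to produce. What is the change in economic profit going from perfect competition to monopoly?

Under competition P = MC = 82.5, so Q = (153 − 82.5)/1.5 = 47.
Profit = (82.5 − 82.5)·47 = 0.
The monopolist equates marginal revenue to marginal cost: 153 − 3Q = 82.5, so Q = 23.5. From demand, P = 117.75.
Profit = (117.75 − 82.5)·23.5 = 828.375.
Change in economic profit: 828.375 − 0 = 828.375.

π rises by 828.375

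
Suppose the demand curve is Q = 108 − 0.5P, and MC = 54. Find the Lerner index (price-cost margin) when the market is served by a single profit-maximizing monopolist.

Inverting demand: P = 216 − 2Q.
The monopolist equates marginal revenue to marginal cost: 216 − 4Q = 54, so Q = 40.5. From demand, P = 135.
Lerner index = (P − MC)/P = (135 − 54)/135 = 0.6.

Lerner index = 0.6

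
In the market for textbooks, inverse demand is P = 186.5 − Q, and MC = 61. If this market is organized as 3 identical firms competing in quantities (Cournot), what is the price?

P = 92.375

In a 3-firm Cournot equilibrium, symmetry and the first-order condition give q = (186.5 − 61)/(4) = 31.375. So Q = 94.125 and P = 92.375.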